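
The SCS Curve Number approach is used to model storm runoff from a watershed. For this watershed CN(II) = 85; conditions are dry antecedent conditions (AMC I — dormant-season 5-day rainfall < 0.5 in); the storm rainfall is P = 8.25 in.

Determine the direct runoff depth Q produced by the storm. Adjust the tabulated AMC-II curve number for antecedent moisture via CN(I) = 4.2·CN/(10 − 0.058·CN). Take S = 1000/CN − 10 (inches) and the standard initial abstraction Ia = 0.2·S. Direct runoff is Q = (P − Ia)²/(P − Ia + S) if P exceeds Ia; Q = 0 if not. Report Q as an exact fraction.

Adjust CN=85 to AMC I: 4.2·85/(10 − 0.058·85) → 357 ÷ (507/100) = 11900/169 ≈ 70.414
Max retention: S = 1000/(11900/169) − 10 = 500/119 in (≈ 4.202 in)
Ia = 0.2S: 0.2·4.202 = 0.840 in (exactly 100/119)
Excess rainfall: 8.250 − 0.840 = 7.410 in; P > Ia so Q > 0
Runoff Q = (P−Ia)²/(P−Ia+S) = (7.410)²/(7.410+4.202) = 12439729/2630852 ≈ 4.728 in

Q = 12439729/2630852 in ≈ 4.728 in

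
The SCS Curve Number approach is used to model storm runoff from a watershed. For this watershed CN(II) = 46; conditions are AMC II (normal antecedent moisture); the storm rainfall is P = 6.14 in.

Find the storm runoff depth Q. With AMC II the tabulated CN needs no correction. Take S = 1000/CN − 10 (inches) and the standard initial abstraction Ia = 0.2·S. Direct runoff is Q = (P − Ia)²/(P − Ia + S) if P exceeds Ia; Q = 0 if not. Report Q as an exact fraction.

AMC II — tabulated CN = 46 applies directly.
S = 1000/46 − 10 = 270/23 in ≈ 11.739 in
Initial abstraction Ia = S/5 = (270/23)/5 = 54/23 ≈ 2.348 in
Since P=6.140 > Ia=2.348: effective rainfall P−Ia = 4361/1150 in
Runoff Q = (P−Ia)²/(P−Ia+S) = (3.792)²/(3.792+11.739) = 19018321/20540150 ≈ 0.926 in

Q = 19018321/20540150 in ≈ 0.926 in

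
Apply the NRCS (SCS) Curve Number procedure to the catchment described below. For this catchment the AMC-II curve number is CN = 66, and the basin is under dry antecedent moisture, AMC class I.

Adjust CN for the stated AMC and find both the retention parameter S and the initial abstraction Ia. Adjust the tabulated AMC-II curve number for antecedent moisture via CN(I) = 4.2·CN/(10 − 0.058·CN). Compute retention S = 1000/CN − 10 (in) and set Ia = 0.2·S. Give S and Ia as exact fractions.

Adjust CN=66 to AMC I: 4.2·66/(10 − 0.058·66) → (1386/5) ÷ (1543/250) = 69300/1543 ≈ 44.913
Max retention: S = 1000/(69300/1543) − 10 = 8500/693 in (≈ 12.266 in)
Ia = 0.2·(8500/693) = 1700/693 in ≈ 2.453 in

S = 8500/693 in ≈ 12.266 in; Ia = 1700/693 in ≈ 2.453 in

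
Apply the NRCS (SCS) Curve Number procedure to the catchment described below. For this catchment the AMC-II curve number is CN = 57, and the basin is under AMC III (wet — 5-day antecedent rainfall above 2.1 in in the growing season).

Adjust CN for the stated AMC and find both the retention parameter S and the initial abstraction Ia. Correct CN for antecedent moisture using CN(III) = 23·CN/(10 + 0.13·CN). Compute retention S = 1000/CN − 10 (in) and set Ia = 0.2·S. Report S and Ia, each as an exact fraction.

S = 4300/1311 in ≈ 3.280 in; Ia = 860/1311 in ≈ 0.656 in

Adjust CN=57 to AMC III: 23·57/(10 + 0.13·57) → 1311 ÷ (1741/100) = 131100/1741 ≈ 75.302
Max retention: S = 1000/(131100/1741) − 10 = 4300/1311 in (≈ 3.280 in)
Ia = 0.2S: 0.2·3.280 = 0.656 in (exactly 860/1311)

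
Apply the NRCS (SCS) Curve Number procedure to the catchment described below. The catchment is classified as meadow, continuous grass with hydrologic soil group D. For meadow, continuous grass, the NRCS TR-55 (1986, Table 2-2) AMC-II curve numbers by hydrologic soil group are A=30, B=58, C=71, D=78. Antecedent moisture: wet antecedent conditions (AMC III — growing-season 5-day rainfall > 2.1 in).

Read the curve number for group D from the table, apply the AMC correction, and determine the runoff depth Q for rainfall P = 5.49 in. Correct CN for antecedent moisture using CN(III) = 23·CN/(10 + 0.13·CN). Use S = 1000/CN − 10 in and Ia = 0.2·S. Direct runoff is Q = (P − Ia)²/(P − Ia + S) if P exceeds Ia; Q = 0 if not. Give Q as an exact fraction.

NRCS table: meadow, continuous grass, soil group D → CN(II) = 78
Adjust CN=78 to AMC III: 23·78/(10 + 0.13·78) → 1794 ÷ (1007/50) = 89700/1007 ≈ 89.076
Max retention: S = 1000/(89700/1007) − 10 = 1100/897 in (≈ 1.226 in)
Ia = 0.2S: 0.2·1.226 = 0.245 in (exactly 220/897)
P − Ia = 5.490 − 0.245 = 470453/89700 ≈ 5.245 in (> 0, runoff occurs)
Q: (470453/89700)² ÷ (580453/89700) = 221326025209/52066634100 in (≈ 4.251 in)

Q = 221326025209/52066634100 in ≈ 4.251 in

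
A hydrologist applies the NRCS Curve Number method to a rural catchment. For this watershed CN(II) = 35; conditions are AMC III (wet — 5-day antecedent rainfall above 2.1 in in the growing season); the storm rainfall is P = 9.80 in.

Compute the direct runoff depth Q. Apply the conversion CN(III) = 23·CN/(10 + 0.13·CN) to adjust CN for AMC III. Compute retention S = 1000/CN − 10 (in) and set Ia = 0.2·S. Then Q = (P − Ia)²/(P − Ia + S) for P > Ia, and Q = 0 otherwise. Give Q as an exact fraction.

Wet (AMC III): CN(III) = 23·35/(10 + 0.13·35) = 805/(291/20) = 16100/291 ≈ 55.326
Retention S: 1000/CN − 10 with CN=55.326 → S = 1300/161 ≈ 8.075 in
Ia = 0.2S: 0.2·8.075 = 1.615 in (exactly 260/161)
Since P=9.800 > Ia=1.615: effective rainfall P−Ia = 6589/805 in
Q: (6589/805)² ÷ (13089/805) = 43414921/10536645 in (≈ 4.120 in)

Q = 43414921/10536645 in ≈ 4.120 in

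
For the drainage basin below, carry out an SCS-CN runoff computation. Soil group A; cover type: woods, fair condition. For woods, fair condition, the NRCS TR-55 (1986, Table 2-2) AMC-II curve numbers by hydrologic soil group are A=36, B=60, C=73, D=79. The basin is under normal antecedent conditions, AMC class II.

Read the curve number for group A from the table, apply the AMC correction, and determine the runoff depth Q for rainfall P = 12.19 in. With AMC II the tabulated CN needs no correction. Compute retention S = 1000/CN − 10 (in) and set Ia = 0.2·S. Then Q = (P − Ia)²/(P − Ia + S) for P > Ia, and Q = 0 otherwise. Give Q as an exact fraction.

NRCS table: woods, fair condition, soil group A → CN(II) = 36
AMC II — tabulated CN = 36 applies directly.
Retention S: 1000/CN − 10 with CN=36.000 → S = 160/9 ≈ 17.778 in
Ia = 0.2·(160/9) = 32/9 in ≈ 3.556 in
P − Ia = 12.190 − 3.556 = 7771/900 ≈ 8.634 in (> 0, runoff occurs)
Q = (7771/900)²/((7771/900) + 160/9) = (60388441/810000)/(23771/900) = 60388441/21393900 in ≈ 2.823 in

Q = 60388441/21393900 in ≈ 2.823 in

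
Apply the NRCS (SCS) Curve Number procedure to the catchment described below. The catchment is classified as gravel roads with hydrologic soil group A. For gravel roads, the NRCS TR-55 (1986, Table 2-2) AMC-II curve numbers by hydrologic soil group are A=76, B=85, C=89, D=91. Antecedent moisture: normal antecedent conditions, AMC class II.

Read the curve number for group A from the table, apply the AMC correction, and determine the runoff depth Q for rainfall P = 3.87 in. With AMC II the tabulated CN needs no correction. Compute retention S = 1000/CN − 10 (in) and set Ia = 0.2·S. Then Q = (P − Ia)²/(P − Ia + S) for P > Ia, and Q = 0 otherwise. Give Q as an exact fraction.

NRCS table: gravel roads, soil group A → CN(II) = 76
CN(II) = 76; AMC II needs no correction.
Max retention: S = 1000/76 − 10 = 60/19 in (≈ 3.158 in)
Initial abstraction Ia = S/5 = (60/19)/5 = 12/19 ≈ 0.632 in
Excess rainfall: 3.870 − 0.632 = 3.238 in; P > Ia so Q > 0
Runoff Q = (P−Ia)²/(P−Ia+S) = (3.238)²/(3.238+3.158) = 12619803/7696900 ≈ 1.640 in

Q = 12619803/7696900 in ≈ 1.640 in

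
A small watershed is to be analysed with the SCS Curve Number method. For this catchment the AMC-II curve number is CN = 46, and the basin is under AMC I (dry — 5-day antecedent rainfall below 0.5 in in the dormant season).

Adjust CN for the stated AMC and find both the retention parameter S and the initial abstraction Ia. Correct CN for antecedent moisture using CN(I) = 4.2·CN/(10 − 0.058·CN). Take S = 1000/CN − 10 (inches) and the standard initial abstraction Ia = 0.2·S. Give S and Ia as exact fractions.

S = 4500/161 in ≈ 27.950 in; Ia = 900/161 in ≈ 5.590 in

CN(I) from CN(II)=46: (4.2·46)/(10 − 0.058·46) = 16100/611 ≈ 26.350
Max retention: S = 1000/(16100/611) − 10 = 4500/161 in (≈ 27.950 in)
Ia = 0.2S: 0.2·27.950 = 5.590 in (exactly 900/161)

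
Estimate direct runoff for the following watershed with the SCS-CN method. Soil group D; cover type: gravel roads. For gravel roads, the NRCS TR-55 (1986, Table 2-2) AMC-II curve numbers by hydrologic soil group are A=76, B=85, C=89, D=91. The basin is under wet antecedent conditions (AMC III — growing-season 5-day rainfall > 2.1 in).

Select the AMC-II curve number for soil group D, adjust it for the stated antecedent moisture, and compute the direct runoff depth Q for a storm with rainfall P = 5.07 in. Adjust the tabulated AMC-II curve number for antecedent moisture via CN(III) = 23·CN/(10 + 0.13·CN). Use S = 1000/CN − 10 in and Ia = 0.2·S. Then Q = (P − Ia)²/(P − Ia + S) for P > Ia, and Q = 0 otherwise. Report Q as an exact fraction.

Q = 362721336267/79056168100 in ≈ 4.588 in

NRCS table: gravel roads, soil group D → CN(II) = 91
Adjust CN=91 to AMC III: 23·91/(10 + 0.13·91) → 2093 ÷ (2183/100) = 209300/2183 ≈ 95.877
Max retention: S = 1000/(209300/2183) − 10 = 900/2093 in (≈ 0.430 in)
Ia = 0.2S: 0.2·0.430 = 0.086 in (exactly 180/2093)
Since P=5.070 > Ia=0.086: effective rainfall P−Ia = 1043151/209300 in
Runoff Q = (P−Ia)²/(P−Ia+S) = (4.984)²/(4.984+0.430) = 362721336267/79056168100 ≈ 4.588 in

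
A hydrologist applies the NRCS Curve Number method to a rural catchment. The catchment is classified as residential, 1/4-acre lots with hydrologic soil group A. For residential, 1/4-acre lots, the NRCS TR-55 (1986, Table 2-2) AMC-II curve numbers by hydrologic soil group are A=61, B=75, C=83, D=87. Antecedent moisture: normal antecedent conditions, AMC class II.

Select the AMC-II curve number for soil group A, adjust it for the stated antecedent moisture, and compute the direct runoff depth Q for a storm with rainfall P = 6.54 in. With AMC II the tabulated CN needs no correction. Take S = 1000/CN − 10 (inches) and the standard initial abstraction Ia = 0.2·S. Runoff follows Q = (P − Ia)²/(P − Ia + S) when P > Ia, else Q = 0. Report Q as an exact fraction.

NRCS table: residential, 1/4-acre lots, soil group A → CN(II) = 61
AMC II — tabulated CN = 61 applies directly.
Max retention: S = 1000/61 − 10 = 390/61 in (≈ 6.393 in)
Initial abstraction Ia = S/5 = (390/61)/5 = 78/61 ≈ 1.279 in
Excess rainfall: 6.540 − 1.279 = 5.261 in; P > Ia so Q > 0
Runoff Q = (P−Ia)²/(P−Ia+S) = (5.261)²/(5.261+6.393) = 85835403/36139450 ≈ 2.375 in

Q = 85835403/36139450 in ≈ 2.375 in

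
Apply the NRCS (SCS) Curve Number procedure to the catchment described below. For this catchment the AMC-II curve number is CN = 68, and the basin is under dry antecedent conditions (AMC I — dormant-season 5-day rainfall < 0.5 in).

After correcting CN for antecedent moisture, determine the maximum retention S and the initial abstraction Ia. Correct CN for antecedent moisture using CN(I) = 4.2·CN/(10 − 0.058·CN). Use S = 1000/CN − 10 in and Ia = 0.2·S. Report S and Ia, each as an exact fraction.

S = 4000/357 in ≈ 11.204 in; Ia = 800/357 in ≈ 2.241 in

Adjust CN=68 to AMC I: 4.2·68/(10 − 0.058·68) → (1428/5) ÷ (757/125) = 35700/757 ≈ 47.160
Retention S: 1000/CN − 10 with CN=47.160 → S = 4000/357 ≈ 11.204 in
Ia = 0.2S: 0.2·11.204 = 2.241 in (exactly 800/357)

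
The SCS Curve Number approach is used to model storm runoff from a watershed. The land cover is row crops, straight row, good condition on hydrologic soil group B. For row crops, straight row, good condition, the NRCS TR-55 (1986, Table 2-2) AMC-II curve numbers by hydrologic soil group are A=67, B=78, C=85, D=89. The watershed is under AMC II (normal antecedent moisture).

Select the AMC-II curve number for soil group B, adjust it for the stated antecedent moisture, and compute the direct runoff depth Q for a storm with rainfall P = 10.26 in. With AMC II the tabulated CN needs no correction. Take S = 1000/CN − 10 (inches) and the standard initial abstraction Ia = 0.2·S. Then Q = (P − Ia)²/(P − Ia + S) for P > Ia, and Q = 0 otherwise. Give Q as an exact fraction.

NRCS table: row crops, straight row, good condition, soil group B → CN(II) = 78
Average conditions: CN = 78 (no AMC adjustment).
Retention S: 1000/CN − 10 with CN=78.000 → S = 110/39 ≈ 2.821 in
Initial abstraction Ia = S/5 = (110/39)/5 = 22/39 ≈ 0.564 in
Excess rainfall: 10.260 − 0.564 = 9.696 in; P > Ia so Q > 0
Q = (18907/1950)²/((18907/1950) + 110/39) = (357474649/3802500)/(24407/1950) = 357474649/47593650 in ≈ 7.511 in

Q = 357474649/47593650 in ≈ 7.511 in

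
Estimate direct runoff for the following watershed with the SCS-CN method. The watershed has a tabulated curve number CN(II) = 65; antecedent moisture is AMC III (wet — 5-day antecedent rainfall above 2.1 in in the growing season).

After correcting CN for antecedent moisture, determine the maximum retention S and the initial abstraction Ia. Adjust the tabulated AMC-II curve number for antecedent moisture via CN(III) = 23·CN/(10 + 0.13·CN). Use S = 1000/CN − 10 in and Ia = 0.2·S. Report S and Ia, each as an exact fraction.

Adjust CN=65 to AMC III: 23·65/(10 + 0.13·65) → 1495 ÷ (369/20) = 29900/369 ≈ 81.030
Max retention: S = 1000/(29900/369) − 10 = 700/299 in (≈ 2.341 in)
Ia = 0.2·(700/299) = 140/299 in ≈ 0.468 in

S = 700/299 in ≈ 2.341 in; Ia = 140/299 in ≈ 0.468 in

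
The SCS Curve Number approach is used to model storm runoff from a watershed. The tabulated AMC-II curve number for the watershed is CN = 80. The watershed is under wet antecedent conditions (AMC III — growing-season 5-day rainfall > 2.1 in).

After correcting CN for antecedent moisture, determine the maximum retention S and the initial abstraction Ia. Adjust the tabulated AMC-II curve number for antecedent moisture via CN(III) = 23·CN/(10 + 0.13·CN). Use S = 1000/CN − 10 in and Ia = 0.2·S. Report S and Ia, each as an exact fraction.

S = 25/23 in ≈ 1.087 in; Ia = 5/23 in ≈ 0.217 in

Wet (AMC III): CN(III) = 23·80/(10 + 0.13·80) = 1840/(102/5) = 4600/51 ≈ 90.196
Max retention: S = 1000/(4600/51) − 10 = 25/23 in (≈ 1.087 in)
Ia = 0.2·(25/23) = 5/23 in ≈ 0.217 in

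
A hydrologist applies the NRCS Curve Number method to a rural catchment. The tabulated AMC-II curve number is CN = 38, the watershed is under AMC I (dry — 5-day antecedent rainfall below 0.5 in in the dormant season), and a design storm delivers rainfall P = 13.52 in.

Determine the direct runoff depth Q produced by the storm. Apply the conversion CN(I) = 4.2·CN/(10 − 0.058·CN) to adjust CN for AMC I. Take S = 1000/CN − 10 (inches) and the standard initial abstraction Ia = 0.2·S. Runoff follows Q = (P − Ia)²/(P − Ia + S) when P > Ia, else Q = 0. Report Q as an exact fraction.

Q = 1645199522/2218749225 in ≈ 0.741 in

Dry (AMC I): CN(I) = 4.2·38/(10 − 0.058·38) = (798/5)/(1949/250) = 39900/1949 ≈ 20.472
Retention S: 1000/CN − 10 with CN=20.472 → S = 15500/399 ≈ 38.847 in
Ia = 0.2S: 0.2·38.847 = 7.769 in (exactly 3100/399)
Excess rainfall: 13.520 − 7.769 = 5.751 in; P > Ia so Q > 0
Q: (57362/9975)² ÷ (444862/9975) = 1645199522/2218749225 in (≈ 0.741 in)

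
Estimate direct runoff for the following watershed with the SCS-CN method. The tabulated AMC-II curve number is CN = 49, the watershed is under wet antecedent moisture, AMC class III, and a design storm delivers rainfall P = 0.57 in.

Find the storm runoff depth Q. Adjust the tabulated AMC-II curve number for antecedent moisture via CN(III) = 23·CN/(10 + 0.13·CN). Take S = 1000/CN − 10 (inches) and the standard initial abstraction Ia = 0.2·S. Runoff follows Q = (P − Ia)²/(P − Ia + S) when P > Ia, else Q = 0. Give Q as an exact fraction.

Q = 0 in ≈ 0.000 in

Wet (AMC III): CN(III) = 23·49/(10 + 0.13·49) = 1127/(1637/100) = 112700/1637 ≈ 68.845
S = 1000/(112700/1637) − 10 = 5100/1127 in ≈ 4.525 in
Ia = 0.2·(5100/1127) = 1020/1127 in ≈ 0.905 in
P = 0.570 ≤ Ia = 0.905 in: entire storm abstracted, Q = 0.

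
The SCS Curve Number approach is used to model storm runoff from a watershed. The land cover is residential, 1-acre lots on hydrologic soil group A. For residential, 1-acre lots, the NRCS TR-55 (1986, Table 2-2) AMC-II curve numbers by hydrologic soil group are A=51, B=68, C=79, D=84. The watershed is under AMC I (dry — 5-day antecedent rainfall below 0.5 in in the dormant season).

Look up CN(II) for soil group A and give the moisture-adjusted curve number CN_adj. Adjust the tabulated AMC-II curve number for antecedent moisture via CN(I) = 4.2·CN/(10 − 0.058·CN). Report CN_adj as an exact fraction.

CN_adj = 15300/503 ≈ 30.417

NRCS table: residential, 1-acre lots, soil group A → CN(II) = 51
Adjust CN=51 to AMC I: 4.2·51/(10 − 0.058·51) → (1071/5) ÷ (3521/500) = 15300/503 ≈ 30.417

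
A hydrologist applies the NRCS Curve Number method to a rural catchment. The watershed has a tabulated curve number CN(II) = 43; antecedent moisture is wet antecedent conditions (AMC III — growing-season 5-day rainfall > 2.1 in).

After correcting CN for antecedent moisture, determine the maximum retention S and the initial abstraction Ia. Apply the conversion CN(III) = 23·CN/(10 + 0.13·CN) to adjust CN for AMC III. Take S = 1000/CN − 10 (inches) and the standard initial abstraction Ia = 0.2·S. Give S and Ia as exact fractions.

S = 5700/989 in ≈ 5.763 in; Ia = 1140/989 in ≈ 1.153 in

Adjust CN=43 to AMC III: 23·43/(10 + 0.13·43) → 989 ÷ (1559/100) = 98900/1559 ≈ 63.438
S = 1000/(98900/1559) − 10 = 5700/989 in ≈ 5.763 in
Ia = 0.2·(5700/989) = 1140/989 in ≈ 1.153 in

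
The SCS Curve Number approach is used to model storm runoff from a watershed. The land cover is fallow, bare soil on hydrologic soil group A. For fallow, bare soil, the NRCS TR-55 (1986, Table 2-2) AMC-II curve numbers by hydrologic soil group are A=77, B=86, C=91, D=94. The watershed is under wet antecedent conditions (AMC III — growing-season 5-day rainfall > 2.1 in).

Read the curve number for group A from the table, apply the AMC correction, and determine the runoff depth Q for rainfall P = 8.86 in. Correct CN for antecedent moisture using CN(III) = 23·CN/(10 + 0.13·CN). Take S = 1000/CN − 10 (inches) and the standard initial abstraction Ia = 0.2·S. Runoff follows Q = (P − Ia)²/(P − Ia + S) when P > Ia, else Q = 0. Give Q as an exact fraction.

Q = 1096338321/146727350 in ≈ 7.472 in

NRCS table: fallow, bare soil, soil group A → CN(II) = 77
Adjust CN=77 to AMC III: 23·77/(10 + 0.13·77) → 1771 ÷ (2001/100) = 7700/87 ≈ 88.506
Retention S: 1000/CN − 10 with CN=88.506 → S = 100/77 ≈ 1.299 in
Ia = 0.2S: 0.2·1.299 = 0.260 in (exactly 20/77)
Since P=8.860 > Ia=0.260: effective rainfall P−Ia = 33111/3850 in
Q = (33111/3850)²/((33111/3850) + 100/77) = (1096338321/14822500)/(38111/3850) = 1096338321/146727350 in ≈ 7.472 in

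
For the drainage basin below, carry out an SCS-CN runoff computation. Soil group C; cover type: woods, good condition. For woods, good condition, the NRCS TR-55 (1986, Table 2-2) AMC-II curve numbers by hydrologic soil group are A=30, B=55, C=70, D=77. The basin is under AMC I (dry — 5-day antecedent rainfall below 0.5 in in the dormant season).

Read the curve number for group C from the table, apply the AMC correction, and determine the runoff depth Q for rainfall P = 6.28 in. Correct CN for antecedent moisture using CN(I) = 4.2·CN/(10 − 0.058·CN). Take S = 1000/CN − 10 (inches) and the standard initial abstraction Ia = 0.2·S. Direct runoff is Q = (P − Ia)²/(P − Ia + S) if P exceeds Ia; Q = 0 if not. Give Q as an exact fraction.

NRCS table: woods, good condition, soil group C → CN(II) = 70
CN(I) from CN(II)=70: (4.2·70)/(10 − 0.058·70) = 4900/99 ≈ 49.495
S = 1000/(4900/99) − 10 = 500/49 in ≈ 10.204 in
Ia = 0.2·(500/49) = 100/49 in ≈ 2.041 in
Excess rainfall: 6.280 − 2.041 = 4.239 in; P > Ia so Q > 0
Q = (5193/1225)²/((5193/1225) + 500/49) = (26967249/1500625)/(17693/1225) = 26967249/21673925 in ≈ 1.244 in

Q = 26967249/21673925 in ≈ 1.244 in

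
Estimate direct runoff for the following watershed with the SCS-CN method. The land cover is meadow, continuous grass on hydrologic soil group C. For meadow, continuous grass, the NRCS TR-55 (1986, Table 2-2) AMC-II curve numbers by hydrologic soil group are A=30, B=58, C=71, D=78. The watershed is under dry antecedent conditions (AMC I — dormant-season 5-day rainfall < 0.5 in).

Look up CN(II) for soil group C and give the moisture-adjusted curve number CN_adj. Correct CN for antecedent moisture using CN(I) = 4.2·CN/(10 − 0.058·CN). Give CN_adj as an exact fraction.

CN_adj = 149100/2941 ≈ 50.697

NRCS table: meadow, continuous grass, soil group C → CN(II) = 71
Dry (AMC I): CN(I) = 4.2·71/(10 − 0.058·71) = (1491/5)/(2941/500) = 149100/2941 ≈ 50.697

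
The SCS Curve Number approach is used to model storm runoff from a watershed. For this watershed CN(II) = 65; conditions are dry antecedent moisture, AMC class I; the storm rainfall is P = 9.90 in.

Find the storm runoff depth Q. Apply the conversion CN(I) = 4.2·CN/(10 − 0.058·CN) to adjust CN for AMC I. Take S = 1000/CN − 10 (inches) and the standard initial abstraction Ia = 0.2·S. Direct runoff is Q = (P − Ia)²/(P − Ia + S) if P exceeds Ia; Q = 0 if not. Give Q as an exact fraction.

Q = 8185321/3065790 in ≈ 2.670 in

Adjust CN=65 to AMC I: 4.2·65/(10 − 0.058·65) → 273 ÷ (623/100) = 3900/89 ≈ 43.820
Retention S: 1000/CN − 10 with CN=43.820 → S = 500/39 ≈ 12.821 in
Initial abstraction Ia = S/5 = (500/39)/5 = 100/39 ≈ 2.564 in
Excess rainfall: 9.900 − 2.564 = 7.336 in; P > Ia so Q > 0
Runoff Q = (P−Ia)²/(P−Ia+S) = (7.336)²/(7.336+12.821) = 8185321/3065790 ≈ 2.670 in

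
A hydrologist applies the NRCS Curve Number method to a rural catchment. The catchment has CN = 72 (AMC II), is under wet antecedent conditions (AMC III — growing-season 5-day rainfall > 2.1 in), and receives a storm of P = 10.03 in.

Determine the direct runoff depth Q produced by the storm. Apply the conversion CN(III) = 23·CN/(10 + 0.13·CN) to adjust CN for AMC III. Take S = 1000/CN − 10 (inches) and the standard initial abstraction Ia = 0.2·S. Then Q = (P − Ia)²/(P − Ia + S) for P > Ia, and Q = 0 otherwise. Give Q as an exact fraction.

CN(III) from CN(II)=72: (23·72)/(10 + 0.13·72) = 10350/121 ≈ 85.537
Max retention: S = 1000/(10350/121) − 10 = 350/207 in (≈ 1.691 in)
Ia = 0.2S: 0.2·1.691 = 0.338 in (exactly 70/207)
Since P=10.030 > Ia=0.338: effective rainfall P−Ia = 200621/20700 in
Runoff Q = (P−Ia)²/(P−Ia+S) = (9.692)²/(9.692+1.691) = 40248785641/4877354700 ≈ 8.252 in

Q = 40248785641/4877354700 in ≈ 8.252 in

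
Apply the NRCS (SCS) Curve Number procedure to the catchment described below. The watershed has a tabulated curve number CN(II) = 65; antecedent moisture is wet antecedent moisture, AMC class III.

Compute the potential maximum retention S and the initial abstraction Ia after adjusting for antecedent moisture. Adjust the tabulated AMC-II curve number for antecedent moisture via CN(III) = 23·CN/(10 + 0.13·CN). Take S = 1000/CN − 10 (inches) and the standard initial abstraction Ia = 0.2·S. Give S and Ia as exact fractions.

S = 700/299 in ≈ 2.341 in; Ia = 140/299 in ≈ 0.468 in

Adjust CN=65 to AMC III: 23·65/(10 + 0.13·65) → 1495 ÷ (369/20) = 29900/369 ≈ 81.030
Retention S: 1000/CN − 10 with CN=81.030 → S = 700/299 ≈ 2.341 in
Initial abstraction Ia = S/5 = (700/299)/5 = 140/299 ≈ 0.468 in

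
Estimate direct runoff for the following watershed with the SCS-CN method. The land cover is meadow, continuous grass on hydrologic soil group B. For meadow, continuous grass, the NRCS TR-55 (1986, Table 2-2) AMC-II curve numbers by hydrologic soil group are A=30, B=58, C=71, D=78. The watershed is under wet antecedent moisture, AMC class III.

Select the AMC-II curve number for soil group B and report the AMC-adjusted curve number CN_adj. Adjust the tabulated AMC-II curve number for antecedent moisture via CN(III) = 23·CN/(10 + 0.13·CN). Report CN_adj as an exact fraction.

CN_adj = 66700/877 ≈ 76.055

NRCS table: meadow, continuous grass, soil group B → CN(II) = 58
CN(III) from CN(II)=58: (23·58)/(10 + 0.13·58) = 66700/877 ≈ 76.055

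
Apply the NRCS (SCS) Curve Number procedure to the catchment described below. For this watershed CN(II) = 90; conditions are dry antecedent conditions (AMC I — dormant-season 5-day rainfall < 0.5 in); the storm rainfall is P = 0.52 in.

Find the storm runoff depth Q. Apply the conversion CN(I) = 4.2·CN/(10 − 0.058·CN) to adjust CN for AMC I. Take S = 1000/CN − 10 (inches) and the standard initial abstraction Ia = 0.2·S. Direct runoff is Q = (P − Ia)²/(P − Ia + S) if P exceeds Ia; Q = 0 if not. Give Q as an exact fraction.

Q = 0 in ≈ 0.000 in

Adjust CN=90 to AMC I: 4.2·90/(10 − 0.058·90) → 378 ÷ (239/50) = 18900/239 ≈ 79.079
S = 1000/(18900/239) − 10 = 500/189 in ≈ 2.646 in
Ia = 0.2S: 0.2·2.646 = 0.529 in (exactly 100/189)
P = 0.520 ≤ Ia = 0.529 in: entire storm abstracted, Q = 0.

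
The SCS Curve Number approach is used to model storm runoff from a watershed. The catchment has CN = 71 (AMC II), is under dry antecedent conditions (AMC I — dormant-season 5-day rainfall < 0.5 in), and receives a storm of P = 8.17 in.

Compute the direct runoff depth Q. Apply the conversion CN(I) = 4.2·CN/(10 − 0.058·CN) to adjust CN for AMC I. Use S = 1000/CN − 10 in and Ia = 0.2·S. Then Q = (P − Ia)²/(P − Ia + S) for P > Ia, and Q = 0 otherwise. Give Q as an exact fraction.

Q = 861456853609/354581717700 in ≈ 2.430 in

Dry (AMC I): CN(I) = 4.2·71/(10 − 0.058·71) = (1491/5)/(2941/500) = 149100/2941 ≈ 50.697
Max retention: S = 1000/(149100/2941) − 10 = 14500/1491 in (≈ 9.725 in)
Initial abstraction Ia = S/5 = (14500/1491)/5 = 2900/1491 ≈ 1.945 in
Since P=8.170 > Ia=1.945: effective rainfall P−Ia = 928147/149100 in
Runoff Q = (P−Ia)²/(P−Ia+S) = (6.225)²/(6.225+9.725) = 861456853609/354581717700 ≈ 2.430 in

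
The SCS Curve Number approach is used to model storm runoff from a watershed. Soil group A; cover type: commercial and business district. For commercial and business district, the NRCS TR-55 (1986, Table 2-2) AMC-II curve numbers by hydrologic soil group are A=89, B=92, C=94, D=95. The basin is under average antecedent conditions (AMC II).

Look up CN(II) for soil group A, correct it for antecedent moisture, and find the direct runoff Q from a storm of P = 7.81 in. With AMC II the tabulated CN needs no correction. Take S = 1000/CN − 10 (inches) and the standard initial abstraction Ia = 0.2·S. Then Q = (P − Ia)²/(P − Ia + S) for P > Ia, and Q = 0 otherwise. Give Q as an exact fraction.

NRCS table: commercial and business district, soil group A → CN(II) = 89
Average conditions: CN = 89 (no AMC adjustment).
Retention S: 1000/CN − 10 with CN=89.000 → S = 110/89 ≈ 1.236 in
Initial abstraction Ia = S/5 = (110/89)/5 = 22/89 ≈ 0.247 in
Excess rainfall: 7.810 − 0.247 = 7.563 in; P > Ia so Q > 0
Q: (67309/8900)² ÷ (78309/8900) = 411863771/63359100 in (≈ 6.500 in)

Q = 411863771/63359100 in ≈ 6.500 in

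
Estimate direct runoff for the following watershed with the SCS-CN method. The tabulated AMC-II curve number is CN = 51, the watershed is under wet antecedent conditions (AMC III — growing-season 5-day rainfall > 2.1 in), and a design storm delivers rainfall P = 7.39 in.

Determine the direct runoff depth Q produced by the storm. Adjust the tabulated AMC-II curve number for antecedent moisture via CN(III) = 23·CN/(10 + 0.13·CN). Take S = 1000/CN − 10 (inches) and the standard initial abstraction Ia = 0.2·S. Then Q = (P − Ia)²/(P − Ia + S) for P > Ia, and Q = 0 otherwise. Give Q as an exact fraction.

Q = 591125709409/147662753100 in ≈ 4.003 in

Wet (AMC III): CN(III) = 23·51/(10 + 0.13·51) = 1173/(1663/100) = 117300/1663 ≈ 70.535
S = 1000/(117300/1663) − 10 = 4900/1173 in ≈ 4.177 in
Ia = 0.2S: 0.2·4.177 = 0.835 in (exactly 980/1173)
P − Ia = 7.390 − 0.835 = 768847/117300 ≈ 6.555 in (> 0, runoff occurs)
Q = (768847/117300)²/((768847/117300) + 4900/1173) = (591125709409/13759290000)/(1258847/117300) = 591125709409/147662753100 in ≈ 4.003 in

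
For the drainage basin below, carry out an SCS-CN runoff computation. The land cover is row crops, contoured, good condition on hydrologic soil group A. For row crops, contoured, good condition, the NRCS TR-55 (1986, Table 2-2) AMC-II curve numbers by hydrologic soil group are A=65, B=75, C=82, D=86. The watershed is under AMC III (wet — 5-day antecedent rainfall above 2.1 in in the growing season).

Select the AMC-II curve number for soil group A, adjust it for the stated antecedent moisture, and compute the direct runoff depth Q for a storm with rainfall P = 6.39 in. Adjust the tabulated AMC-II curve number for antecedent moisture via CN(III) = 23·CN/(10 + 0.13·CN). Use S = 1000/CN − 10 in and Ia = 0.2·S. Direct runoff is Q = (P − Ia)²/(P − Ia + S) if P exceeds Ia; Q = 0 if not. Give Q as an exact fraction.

Q = 31350597721/7387123900 in ≈ 4.244 in

NRCS table: row crops, contoured, good condition, soil group A → CN(II) = 65
Adjust CN=65 to AMC III: 23·65/(10 + 0.13·65) → 1495 ÷ (369/20) = 29900/369 ≈ 81.030
Max retention: S = 1000/(29900/369) − 10 = 700/299 in (≈ 2.341 in)
Ia = 0.2S: 0.2·2.341 = 0.468 in (exactly 140/299)
Excess rainfall: 6.390 − 0.468 = 5.922 in; P > Ia so Q > 0
Runoff Q = (P−Ia)²/(P−Ia+S) = (5.922)²/(5.922+2.341) = 31350597721/7387123900 ≈ 4.244 in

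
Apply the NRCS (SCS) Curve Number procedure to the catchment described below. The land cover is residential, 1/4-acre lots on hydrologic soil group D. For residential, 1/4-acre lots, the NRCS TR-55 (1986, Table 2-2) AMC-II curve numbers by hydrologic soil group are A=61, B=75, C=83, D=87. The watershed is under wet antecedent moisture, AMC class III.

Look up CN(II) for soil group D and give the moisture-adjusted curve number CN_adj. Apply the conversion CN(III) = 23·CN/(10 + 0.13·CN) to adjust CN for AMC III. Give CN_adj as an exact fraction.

NRCS table: residential, 1/4-acre lots, soil group D → CN(II) = 87
Wet (AMC III): CN(III) = 23·87/(10 + 0.13·87) = 2001/(2131/100) = 200100/2131 ≈ 93.900

CN_adj = 200100/2131 ≈ 93.900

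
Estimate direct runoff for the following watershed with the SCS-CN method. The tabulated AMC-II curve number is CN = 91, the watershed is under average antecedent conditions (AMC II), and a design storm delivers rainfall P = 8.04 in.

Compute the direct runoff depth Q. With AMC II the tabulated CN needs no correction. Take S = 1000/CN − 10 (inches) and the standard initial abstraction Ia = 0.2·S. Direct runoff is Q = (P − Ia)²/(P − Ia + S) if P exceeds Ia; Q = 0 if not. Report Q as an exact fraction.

Q = 106100427/15235675 in ≈ 6.964 in

CN(II) = 91; AMC II needs no correction.
Max retention: S = 1000/91 − 10 = 90/91 in (≈ 0.989 in)
Ia = 0.2S: 0.2·0.989 = 0.198 in (exactly 18/91)
P − Ia = 8.040 − 0.198 = 17841/2275 ≈ 7.842 in (> 0, runoff occurs)
Runoff Q = (P−Ia)²/(P−Ia+S) = (7.842)²/(7.842+0.989) = 106100427/15235675 ≈ 6.964 in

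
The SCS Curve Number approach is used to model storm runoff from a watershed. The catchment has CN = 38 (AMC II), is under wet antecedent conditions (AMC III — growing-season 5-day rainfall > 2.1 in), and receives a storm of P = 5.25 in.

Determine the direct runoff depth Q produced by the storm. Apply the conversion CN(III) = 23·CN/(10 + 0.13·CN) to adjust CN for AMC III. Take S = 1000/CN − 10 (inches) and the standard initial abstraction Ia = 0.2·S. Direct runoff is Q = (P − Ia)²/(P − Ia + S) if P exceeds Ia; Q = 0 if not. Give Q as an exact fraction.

Q = 44849809/33381556 in ≈ 1.344 in

CN(III) from CN(II)=38: (23·38)/(10 + 0.13·38) = 43700/747 ≈ 58.501
S = 1000/(43700/747) − 10 = 3100/437 in ≈ 7.094 in
Ia = 0.2·(3100/437) = 620/437 in ≈ 1.419 in
Excess rainfall: 5.250 − 1.419 = 3.831 in; P > Ia so Q > 0
Q = (6697/1748)²/((6697/1748) + 3100/437) = (44849809/3055504)/(19097/1748) = 44849809/33381556 in ≈ 1.344 in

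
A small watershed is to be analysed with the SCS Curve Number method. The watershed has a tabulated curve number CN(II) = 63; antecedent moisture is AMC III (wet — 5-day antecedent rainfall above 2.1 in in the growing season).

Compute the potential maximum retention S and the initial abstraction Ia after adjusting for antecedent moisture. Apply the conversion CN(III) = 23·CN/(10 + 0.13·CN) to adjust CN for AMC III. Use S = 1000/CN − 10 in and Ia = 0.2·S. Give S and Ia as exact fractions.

CN(III) from CN(II)=63: (23·63)/(10 + 0.13·63) = 144900/1819 ≈ 79.659
Retention S: 1000/CN − 10 with CN=79.659 → S = 3700/1449 ≈ 2.553 in
Ia = 0.2·(3700/1449) = 740/1449 in ≈ 0.511 in

S = 3700/1449 in ≈ 2.553 in; Ia = 740/1449 in ≈ 0.511 in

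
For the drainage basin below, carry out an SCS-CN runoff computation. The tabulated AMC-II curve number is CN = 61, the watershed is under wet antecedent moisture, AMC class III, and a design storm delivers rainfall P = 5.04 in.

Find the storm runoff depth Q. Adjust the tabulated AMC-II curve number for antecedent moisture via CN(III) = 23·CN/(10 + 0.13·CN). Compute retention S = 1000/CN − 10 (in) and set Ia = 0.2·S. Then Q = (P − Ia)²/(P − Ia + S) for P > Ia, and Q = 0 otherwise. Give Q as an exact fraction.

Q = 4122728214/1489389725 in ≈ 2.768 in

Wet (AMC III): CN(III) = 23·61/(10 + 0.13·61) = 1403/(1793/100) = 140300/1793 ≈ 78.249
Retention S: 1000/CN − 10 with CN=78.249 → S = 3900/1403 ≈ 2.780 in
Ia = 0.2S: 0.2·2.780 = 0.556 in (exactly 780/1403)
P − Ia = 5.040 − 0.556 = 157278/35075 ≈ 4.484 in (> 0, runoff occurs)
Q: (157278/35075)² ÷ (254778/35075) = 4122728214/1489389725 in (≈ 2.768 in)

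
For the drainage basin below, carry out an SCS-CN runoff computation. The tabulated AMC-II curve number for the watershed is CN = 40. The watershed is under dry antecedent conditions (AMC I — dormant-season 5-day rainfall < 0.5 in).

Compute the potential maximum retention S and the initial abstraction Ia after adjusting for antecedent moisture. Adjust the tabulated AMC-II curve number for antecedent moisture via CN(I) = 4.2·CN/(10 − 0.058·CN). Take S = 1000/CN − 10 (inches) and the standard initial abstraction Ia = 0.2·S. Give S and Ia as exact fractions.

S = 250/7 in ≈ 35.714 in; Ia = 50/7 in ≈ 7.143 in

CN(I) from CN(II)=40: (4.2·40)/(10 − 0.058·40) = 175/8 ≈ 21.875
Max retention: S = 1000/(175/8) − 10 = 250/7 in (≈ 35.714 in)
Ia = 0.2·(250/7) = 50/7 in ≈ 7.143 in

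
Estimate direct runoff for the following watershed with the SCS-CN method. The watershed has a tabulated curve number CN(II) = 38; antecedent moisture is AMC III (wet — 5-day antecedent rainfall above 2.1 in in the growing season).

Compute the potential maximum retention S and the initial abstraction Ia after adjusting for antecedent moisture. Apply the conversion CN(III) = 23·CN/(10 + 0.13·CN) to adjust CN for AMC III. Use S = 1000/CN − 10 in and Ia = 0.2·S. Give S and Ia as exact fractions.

Adjust CN=38 to AMC III: 23·38/(10 + 0.13·38) → 874 ÷ (747/50) = 43700/747 ≈ 58.501
Retention S: 1000/CN − 10 with CN=58.501 → S = 3100/437 ≈ 7.094 in
Ia = 0.2S: 0.2·7.094 = 1.419 in (exactly 620/437)

S = 3100/437 in ≈ 7.094 in; Ia = 620/437 in ≈ 1.419 in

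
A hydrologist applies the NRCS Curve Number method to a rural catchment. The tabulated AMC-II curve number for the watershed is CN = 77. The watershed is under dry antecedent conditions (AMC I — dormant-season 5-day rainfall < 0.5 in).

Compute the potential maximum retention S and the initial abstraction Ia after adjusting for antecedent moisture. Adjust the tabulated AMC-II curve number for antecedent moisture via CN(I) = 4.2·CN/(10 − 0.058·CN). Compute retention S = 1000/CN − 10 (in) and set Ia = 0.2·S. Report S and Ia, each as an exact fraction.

Dry (AMC I): CN(I) = 4.2·77/(10 − 0.058·77) = (1617/5)/(2767/500) = 161700/2767 ≈ 58.439
Retention S: 1000/CN − 10 with CN=58.439 → S = 11500/1617 ≈ 7.112 in
Initial abstraction Ia = S/5 = (11500/1617)/5 = 2300/1617 ≈ 1.422 in

S = 11500/1617 in ≈ 7.112 in; Ia = 2300/1617 in ≈ 1.422 in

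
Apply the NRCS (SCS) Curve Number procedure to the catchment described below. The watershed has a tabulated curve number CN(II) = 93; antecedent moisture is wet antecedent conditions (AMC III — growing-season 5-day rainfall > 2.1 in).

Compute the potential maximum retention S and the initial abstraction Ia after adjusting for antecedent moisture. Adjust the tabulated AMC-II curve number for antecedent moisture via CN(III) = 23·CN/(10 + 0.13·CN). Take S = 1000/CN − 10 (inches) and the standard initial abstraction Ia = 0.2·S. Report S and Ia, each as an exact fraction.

CN(III) from CN(II)=93: (23·93)/(10 + 0.13·93) = 213900/2209 ≈ 96.831
S = 1000/(213900/2209) − 10 = 700/2139 in ≈ 0.327 in
Ia = 0.2·(700/2139) = 140/2139 in ≈ 0.065 in

S = 700/2139 in ≈ 0.327 in; Ia = 140/2139 in ≈ 0.065 in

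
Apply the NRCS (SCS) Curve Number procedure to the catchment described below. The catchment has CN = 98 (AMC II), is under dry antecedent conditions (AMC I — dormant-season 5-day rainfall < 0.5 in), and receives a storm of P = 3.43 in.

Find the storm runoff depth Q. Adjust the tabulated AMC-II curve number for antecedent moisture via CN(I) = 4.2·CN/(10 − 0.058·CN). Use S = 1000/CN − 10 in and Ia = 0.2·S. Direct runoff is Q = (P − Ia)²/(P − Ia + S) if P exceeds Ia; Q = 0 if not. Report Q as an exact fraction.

Q = 117612644809/40434246300 in ≈ 2.909 in

Adjust CN=98 to AMC I: 4.2·98/(10 − 0.058·98) → (2058/5) ÷ (1079/250) = 102900/1079 ≈ 95.366
S = 1000/(102900/1079) − 10 = 500/1029 in ≈ 0.486 in
Initial abstraction Ia = S/5 = (500/1029)/5 = 100/1029 ≈ 0.097 in
P − Ia = 3.430 − 0.097 = 342947/102900 ≈ 3.333 in (> 0, runoff occurs)
Q: (342947/102900)² ÷ (392947/102900) = 117612644809/40434246300 in (≈ 2.909 in)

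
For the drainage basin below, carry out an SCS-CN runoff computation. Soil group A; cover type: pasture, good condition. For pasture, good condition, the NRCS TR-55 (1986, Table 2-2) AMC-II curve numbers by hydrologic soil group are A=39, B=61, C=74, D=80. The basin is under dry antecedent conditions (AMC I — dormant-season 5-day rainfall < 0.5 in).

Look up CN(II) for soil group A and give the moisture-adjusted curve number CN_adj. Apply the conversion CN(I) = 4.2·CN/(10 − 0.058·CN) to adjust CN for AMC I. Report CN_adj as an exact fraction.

CN_adj = 81900/3869 ≈ 21.168

NRCS table: pasture, good condition, soil group A → CN(II) = 39
Adjust CN=39 to AMC I: 4.2·39/(10 − 0.058·39) → (819/5) ÷ (3869/500) = 81900/3869 ≈ 21.168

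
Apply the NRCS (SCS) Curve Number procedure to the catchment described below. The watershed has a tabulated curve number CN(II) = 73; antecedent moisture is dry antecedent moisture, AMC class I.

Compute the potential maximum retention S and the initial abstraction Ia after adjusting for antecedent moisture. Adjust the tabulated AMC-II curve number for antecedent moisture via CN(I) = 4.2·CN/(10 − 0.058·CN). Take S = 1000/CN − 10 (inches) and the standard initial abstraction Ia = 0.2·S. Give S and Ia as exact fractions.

S = 4500/511 in ≈ 8.806 in; Ia = 900/511 in ≈ 1.761 in

Adjust CN=73 to AMC I: 4.2·73/(10 − 0.058·73) → (1533/5) ÷ (2883/500) = 51100/961 ≈ 53.174
Max retention: S = 1000/(51100/961) − 10 = 4500/511 in (≈ 8.806 in)
Ia = 0.2S: 0.2·8.806 = 1.761 in (exactly 900/511)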